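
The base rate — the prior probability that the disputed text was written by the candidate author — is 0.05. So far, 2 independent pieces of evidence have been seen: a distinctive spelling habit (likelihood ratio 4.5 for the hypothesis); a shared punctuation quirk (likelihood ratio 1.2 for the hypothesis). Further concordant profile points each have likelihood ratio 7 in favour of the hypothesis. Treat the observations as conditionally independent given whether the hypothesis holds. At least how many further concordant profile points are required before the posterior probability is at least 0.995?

Prior odds = 0.05/0.95 = 1/19.
Combined Bayes factor of the evidence already in hand = 4.5 × 1.2 = 5.4.
Odds after that evidence = (1/19) × 5.4 = 27/95.
Target odds = 0.995/0.005 = 199.
Need 7ⁿ ≥ 199 ÷ (27/95) = 18905/27.
7³ = 343 falls short of 18905/27 but 7⁴ = 2401 reaches it, so n = 4.

4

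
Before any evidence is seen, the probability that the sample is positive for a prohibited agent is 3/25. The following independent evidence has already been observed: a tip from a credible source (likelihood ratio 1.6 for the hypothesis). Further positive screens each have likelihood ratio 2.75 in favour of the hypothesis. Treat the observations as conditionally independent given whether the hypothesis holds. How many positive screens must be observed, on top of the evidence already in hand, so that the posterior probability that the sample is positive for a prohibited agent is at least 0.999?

Prior odds = 0.12/0.88 = 3/22.
Bayes factor of the evidence already in hand = 1.6.
Odds after that evidence = (3/22) × 1.6 = 12/55.
Target odds = 0.999/0.001 = 999.
Need 2.75ⁿ ≥ 999 ÷ (12/55) = 4578.75.
2.75⁸ = 214358881/65536 falls short of 4578.75 but 2.75⁹ ≈8994.86 reaches it, so n = 9.

9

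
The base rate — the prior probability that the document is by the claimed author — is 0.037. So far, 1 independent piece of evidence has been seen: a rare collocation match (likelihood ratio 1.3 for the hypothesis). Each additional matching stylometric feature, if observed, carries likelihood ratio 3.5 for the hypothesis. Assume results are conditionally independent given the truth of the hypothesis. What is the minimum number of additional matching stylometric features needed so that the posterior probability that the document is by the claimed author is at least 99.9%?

8

Prior odds = 0.037/0.963 = 37/963.
Bayes factor of the evidence already in hand = 1.3.
Odds after that evidence = (37/963) × 1.3 = 481/9630.
Target odds = 0.999/0.001 = 999.
Need 3.5ⁿ ≥ 999 ÷ (481/9630) = 260010/13.
3.5⁷ = 823543/128 falls short of 260010/13 but 3.5⁸ = 5764801/256 reaches it, so n = 8.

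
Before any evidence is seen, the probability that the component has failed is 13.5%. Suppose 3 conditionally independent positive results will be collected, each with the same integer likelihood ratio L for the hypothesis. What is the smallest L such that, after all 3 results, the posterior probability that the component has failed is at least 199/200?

11

Prior odds = 0.135/0.865 = 27/173.
Target odds = 0.995/0.005 = 199.
Need L³ ≥ 199 ÷ (27/173) = 34427/27.
10³ = 1000 < 34427/27 ≤ 1331 = 11³, so L = 11.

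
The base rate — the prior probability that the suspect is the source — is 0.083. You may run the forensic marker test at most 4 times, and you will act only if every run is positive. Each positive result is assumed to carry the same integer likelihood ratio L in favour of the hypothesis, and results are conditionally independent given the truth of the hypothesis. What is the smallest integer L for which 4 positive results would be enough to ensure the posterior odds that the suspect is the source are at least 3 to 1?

Prior odds = 0.083/0.917 = 83/917.
Target odds = 3.
Need L⁴ ≥ 3 ÷ (83/917) = 2751/83.
2⁴ = 16 < 2751/83 ≤ 81 = 3⁴, so L = 3.

3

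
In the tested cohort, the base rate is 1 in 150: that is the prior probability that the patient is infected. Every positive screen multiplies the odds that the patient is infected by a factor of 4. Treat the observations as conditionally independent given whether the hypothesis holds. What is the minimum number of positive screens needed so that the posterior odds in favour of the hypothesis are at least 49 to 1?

7

Prior odds: (1/150) ÷ (149/150) = 1/149.
Likelihood ratio per positive screen = 4.
Target odds = 49.
Need (1/149) × 4ⁿ ≥ 49, i.e. 4ⁿ ≥ 7301.
4⁶ = 4096 falls short of 7301 but 4⁷ = 16384 reaches it, so n = 7.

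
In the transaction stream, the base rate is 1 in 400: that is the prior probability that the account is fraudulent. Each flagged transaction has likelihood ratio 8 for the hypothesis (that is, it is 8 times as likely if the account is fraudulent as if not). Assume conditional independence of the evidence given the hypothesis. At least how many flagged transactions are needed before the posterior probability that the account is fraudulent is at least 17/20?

Prior odds = 0.0025/0.9975 = 1/399.
Likelihood ratio per flagged transaction = 8.
Target odds: 0.85 ÷ 0.15 = 17/3.
Need (1/399) × 8ⁿ ≥ 17/3, i.e. 8ⁿ ≥ 2261.
8³ = 512 falls short of 2261 but 8⁴ = 4096 reaches it, so n = 4.

4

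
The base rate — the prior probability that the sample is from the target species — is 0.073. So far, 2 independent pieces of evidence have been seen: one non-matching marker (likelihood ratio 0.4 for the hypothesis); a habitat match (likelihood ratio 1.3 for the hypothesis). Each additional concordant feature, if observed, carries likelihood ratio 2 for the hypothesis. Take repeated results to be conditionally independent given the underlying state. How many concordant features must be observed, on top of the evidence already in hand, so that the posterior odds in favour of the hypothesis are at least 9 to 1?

Prior odds = 0.073/0.927 = 73/927.
Combined Bayes factor of the evidence already in hand = 0.4 × 1.3 = 0.52.
Odds after that evidence = (73/927) × 0.52 = 949/23175.
Target odds = 9.
Need 2ⁿ ≥ 9 ÷ (949/23175) = 208575/949.
2⁷ = 128 falls short of 208575/949 but 2⁸ = 256 reaches it, so n = 8.

8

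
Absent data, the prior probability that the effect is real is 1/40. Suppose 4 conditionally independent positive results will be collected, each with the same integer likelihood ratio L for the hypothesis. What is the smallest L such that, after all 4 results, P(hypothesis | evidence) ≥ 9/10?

Prior odds = 0.025/0.975 = 1/39.
Target odds = 0.9/0.1 = 9.
Need L⁴ ≥ 9 ÷ (1/39) = 351.
4⁴ = 256 < 351 ≤ 625 = 5⁴, so L = 5.

5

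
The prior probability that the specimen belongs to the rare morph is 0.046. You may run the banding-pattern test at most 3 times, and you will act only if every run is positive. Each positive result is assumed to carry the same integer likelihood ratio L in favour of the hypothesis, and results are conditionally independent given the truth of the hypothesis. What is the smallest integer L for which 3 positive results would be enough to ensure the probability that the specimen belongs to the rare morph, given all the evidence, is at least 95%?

Prior odds = 0.046/0.954 = 23/477.
Target odds = 0.95/0.05 = 19.
Need L³ ≥ 19 ÷ (23/477) = 9063/23.
7³ = 343 < 9063/23 ≤ 512 = 8³, so L = 8.

8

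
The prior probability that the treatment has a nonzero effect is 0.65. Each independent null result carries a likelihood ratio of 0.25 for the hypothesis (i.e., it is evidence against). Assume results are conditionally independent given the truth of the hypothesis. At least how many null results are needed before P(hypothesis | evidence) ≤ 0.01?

4

Prior odds = 0.65/0.35 = 13/7.
Likelihood ratio per null result = 0.25.
Target posterior odds = 0.01/0.99 = 1/99.
Require 0.25ⁿ ≤ 1/99 ÷ (13/7) = 7/1287.
0.25³ = 0.015625 is still above 7/1287 but 0.25⁴ = 0.00390625 is at or below it, so n = 4.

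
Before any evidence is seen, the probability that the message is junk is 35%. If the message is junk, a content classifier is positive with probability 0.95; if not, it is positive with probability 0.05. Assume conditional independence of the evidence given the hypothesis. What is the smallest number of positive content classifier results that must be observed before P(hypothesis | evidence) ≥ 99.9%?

3

Prior odds: 0.35 ÷ 0.65 = 7/13.
Likelihood ratio of a positive = 0.95/0.05 = 19.
Target odds: 0.999 ÷ 0.001 = 999.
Need (7/13) × 19ⁿ ≥ 999, i.e. 19ⁿ ≥ 12987/7.
19² = 361 falls short of 12987/7 but 19³ = 6859 reaches it, so n = 3.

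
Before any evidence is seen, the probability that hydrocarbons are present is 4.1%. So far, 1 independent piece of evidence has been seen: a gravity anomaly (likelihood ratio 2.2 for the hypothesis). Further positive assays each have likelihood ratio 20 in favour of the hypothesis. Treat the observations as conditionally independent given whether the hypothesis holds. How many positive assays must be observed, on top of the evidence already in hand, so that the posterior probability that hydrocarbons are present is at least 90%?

2

Prior odds = 0.041/0.959 = 41/959.
Bayes factor of the evidence already in hand = 2.2.
Odds after that evidence = (41/959) × 2.2 = 451/4795.
Target odds = 0.9/0.1 = 9.
Need 20ⁿ ≥ 9 ÷ (451/4795) = 43155/451.
20¹ = 20 falls short of 43155/451 but 20² = 400 reaches it, so n = 2.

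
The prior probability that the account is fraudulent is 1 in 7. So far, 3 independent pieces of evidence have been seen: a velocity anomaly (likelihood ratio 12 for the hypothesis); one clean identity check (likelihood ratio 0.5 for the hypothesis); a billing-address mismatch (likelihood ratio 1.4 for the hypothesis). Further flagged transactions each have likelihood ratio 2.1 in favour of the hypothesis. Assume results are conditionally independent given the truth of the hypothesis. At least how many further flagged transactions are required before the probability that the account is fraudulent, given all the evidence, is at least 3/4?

2

Prior odds = (1/7)/(6/7) = 1/6.
Combined Bayes factor of the evidence already in hand = 12 × 0.5 × 1.4 = 8.4.
Odds after that evidence = (1/6) × 8.4 = 1.4.
Target odds = 0.75/0.25 = 3.
Need 2.1ⁿ ≥ 3 ÷ 1.4 = 15/7.
2.1¹ = 2.1 falls short of 15/7 but 2.1² = 4.41 reaches it, so n = 2.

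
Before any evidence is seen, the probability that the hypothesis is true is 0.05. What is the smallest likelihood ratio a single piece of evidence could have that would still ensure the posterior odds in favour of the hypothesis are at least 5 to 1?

95

Prior odds = 0.05/0.95 = 1/19.
Target odds = 5.
Required Bayes factor = 5 ÷ (1/19) = 95.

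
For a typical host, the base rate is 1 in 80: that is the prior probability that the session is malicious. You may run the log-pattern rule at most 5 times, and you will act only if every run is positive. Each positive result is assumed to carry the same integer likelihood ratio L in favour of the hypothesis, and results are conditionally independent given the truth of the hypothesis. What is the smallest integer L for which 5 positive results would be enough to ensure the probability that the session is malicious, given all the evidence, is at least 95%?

5

Prior odds = 0.0125/0.9875 = 1/79.
Target odds = 0.95/0.05 = 19.
Need L⁵ ≥ 19 ÷ (1/79) = 1501.
4⁵ = 1024 < 1501 ≤ 3125 = 5⁵, so L = 5.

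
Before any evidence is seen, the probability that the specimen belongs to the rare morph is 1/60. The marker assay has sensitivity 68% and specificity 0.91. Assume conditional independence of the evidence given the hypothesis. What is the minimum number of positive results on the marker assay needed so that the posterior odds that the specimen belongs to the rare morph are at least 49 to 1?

Prior odds = (1/60)/(59/60) = 1/59.
False-positive rate = 1 − 0.91 = 0.09; likelihood ratio of a positive = 0.68/0.09 = 68/9.
Target odds = 49.
Require (68/9)ⁿ ≥ 49 ÷ (1/59) = 2891.
(68/9)³ = 314432/729 falls short of 2891 but (68/9)⁴ = 21381376/6561 reaches it, so n = 4.

4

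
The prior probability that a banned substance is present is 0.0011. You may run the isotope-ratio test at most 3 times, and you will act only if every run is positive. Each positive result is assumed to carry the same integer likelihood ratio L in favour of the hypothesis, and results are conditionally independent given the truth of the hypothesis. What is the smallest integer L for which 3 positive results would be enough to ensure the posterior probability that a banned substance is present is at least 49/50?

Prior odds = 0.0011/0.9989 = 11/9989.
Target odds = 0.98/0.02 = 49.
Need L³ ≥ 49 ÷ (11/9989) = 489461/11.
35³ = 42875 < 489461/11 ≤ 46656 = 36³, so L = 36.

36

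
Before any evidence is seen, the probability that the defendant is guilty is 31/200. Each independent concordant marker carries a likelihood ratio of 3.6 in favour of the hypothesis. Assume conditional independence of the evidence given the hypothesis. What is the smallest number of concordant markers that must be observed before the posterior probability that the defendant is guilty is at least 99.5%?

6

Prior odds: 0.155 ÷ 0.845 = 31/169.
Likelihood ratio per concordant marker = 3.6.
Target odds: 0.995 ÷ 0.005 = 199.
Require 3.6ⁿ ≥ 199 ÷ (31/169) = 33631/31.
3.6⁵ = 604.66176 falls short of 33631/31 but 3.6⁶ = 34012224/15625 reaches it, so n = 6.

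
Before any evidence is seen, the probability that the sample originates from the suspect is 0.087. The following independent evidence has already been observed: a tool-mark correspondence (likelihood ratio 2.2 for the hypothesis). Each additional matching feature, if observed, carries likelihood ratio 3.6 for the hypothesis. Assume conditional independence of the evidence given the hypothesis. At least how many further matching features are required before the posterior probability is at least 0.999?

7

Prior odds = 0.087/0.913 = 87/913.
Bayes factor of the evidence already in hand = 2.2.
Odds after that evidence = (87/913) × 2.2 = 87/415.
Target odds = 0.999/0.001 = 999.
Need 3.6ⁿ ≥ 999 ÷ (87/415) = 138195/29.
3.6⁶ = 34012224/15625 falls short of 138195/29 but 3.6⁷ = 612220032/78125 reaches it, so n = 7.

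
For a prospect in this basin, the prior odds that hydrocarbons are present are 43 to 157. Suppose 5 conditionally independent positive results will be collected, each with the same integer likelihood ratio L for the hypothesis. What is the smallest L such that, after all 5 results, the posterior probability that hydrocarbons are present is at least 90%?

3

Prior odds = 43/157.
Target odds = 0.9/0.1 = 9.
Need L⁵ ≥ 9 ÷ (43/157) = 1413/43.
2⁵ = 32 < 1413/43 ≤ 243 = 3⁵, so L = 3.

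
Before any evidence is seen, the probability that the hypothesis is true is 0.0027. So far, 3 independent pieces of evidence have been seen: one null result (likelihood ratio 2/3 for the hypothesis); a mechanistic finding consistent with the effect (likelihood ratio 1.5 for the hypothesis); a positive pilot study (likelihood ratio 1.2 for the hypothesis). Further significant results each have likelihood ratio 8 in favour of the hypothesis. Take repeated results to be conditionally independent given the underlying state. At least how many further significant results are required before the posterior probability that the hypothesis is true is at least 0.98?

5

Prior odds = 0.0027/0.9973 = 27/9973.
Combined Bayes factor of the evidence already in hand = (2/3) × 1.5 × 1.2 = 1.2.
Odds after that evidence = (27/9973) × 1.2 = 162/49865.
Target odds = 0.98/0.02 = 49.
Need 8ⁿ ≥ 49 ÷ (162/49865) = 2443385/162.
8⁴ = 4096 falls short of 2443385/162 but 8⁵ = 32768 reaches it, so n = 5.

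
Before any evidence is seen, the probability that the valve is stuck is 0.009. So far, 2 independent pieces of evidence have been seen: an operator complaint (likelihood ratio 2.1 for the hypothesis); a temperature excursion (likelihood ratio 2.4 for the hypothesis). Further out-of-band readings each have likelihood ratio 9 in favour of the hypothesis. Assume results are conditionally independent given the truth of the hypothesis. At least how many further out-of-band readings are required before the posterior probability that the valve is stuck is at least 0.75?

Prior odds = 0.009/0.991 = 9/991.
Combined Bayes factor of the evidence already in hand = 2.1 × 2.4 = 5.04.
Odds after that evidence = (9/991) × 5.04 = 1134/24775.
Target odds = 0.75/0.25 = 3.
Need 9ⁿ ≥ 3 ÷ (1134/24775) = 24775/378.
9¹ = 9 falls short of 24775/378 but 9² = 81 reaches it, so n = 2.

2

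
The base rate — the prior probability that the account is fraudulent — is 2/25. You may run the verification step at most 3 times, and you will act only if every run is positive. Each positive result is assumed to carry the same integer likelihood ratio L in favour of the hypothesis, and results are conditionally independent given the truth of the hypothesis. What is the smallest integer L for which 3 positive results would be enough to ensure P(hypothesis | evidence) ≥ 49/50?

9

Prior odds = 0.08/0.92 = 2/23.
Target odds = 0.98/0.02 = 49.
Need L³ ≥ 49 ÷ (2/23) = 563.5.
8³ = 512 < 563.5 ≤ 729 = 9³, so L = 9.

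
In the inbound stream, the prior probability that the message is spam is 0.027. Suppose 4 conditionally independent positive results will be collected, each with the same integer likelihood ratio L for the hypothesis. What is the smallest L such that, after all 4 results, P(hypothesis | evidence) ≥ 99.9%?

Prior odds = 0.027/0.973 = 27/973.
Target odds = 0.999/0.001 = 999.
Need L⁴ ≥ 999 ÷ (27/973) = 36001.
13⁴ = 28561 < 36001 ≤ 38416 = 14⁴, so L = 14.

14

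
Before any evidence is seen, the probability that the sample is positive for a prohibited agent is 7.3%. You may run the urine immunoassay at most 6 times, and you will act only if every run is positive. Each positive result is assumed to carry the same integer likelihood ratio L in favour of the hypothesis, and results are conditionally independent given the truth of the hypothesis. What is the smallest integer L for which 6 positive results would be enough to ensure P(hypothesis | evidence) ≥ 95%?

Prior odds = 0.073/0.927 = 73/927.
Target odds = 0.95/0.05 = 19.
Need L⁶ ≥ 19 ÷ (73/927) = 17613/73.
2⁶ = 64 < 17613/73 ≤ 729 = 3⁶, so L = 3.

3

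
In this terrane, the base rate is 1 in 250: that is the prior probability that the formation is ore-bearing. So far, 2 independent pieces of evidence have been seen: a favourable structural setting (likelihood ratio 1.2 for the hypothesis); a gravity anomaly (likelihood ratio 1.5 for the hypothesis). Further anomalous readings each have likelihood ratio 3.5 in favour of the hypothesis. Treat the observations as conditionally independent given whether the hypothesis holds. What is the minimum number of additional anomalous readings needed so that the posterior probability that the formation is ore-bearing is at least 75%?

5

Prior odds = 0.004/0.996 = 1/249.
Combined Bayes factor of the evidence already in hand = 1.2 × 1.5 = 1.8.
Odds after that evidence = (1/249) × 1.8 = 3/415.
Target odds = 0.75/0.25 = 3.
Need 3.5ⁿ ≥ 3 ÷ (3/415) = 415.
3.5⁴ = 150.0625 falls short of 415 but 3.5⁵ = 525.21875 reaches it, so n = 5.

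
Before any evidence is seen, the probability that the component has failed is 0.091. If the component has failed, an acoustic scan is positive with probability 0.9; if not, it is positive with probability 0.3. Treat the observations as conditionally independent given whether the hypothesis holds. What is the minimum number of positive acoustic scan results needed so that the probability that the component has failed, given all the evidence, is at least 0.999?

Prior odds = 0.091/0.909 = 91/909.
Likelihood ratio of a positive = 0.9/0.3 = 3.
Target posterior odds = 0.999/0.001 = 999.
Require 3ⁿ ≥ 999 ÷ (91/909) = 908091/91.
3⁸ = 6561 falls short of 908091/91 but 3⁹ = 19683 reaches it, so n = 9.

9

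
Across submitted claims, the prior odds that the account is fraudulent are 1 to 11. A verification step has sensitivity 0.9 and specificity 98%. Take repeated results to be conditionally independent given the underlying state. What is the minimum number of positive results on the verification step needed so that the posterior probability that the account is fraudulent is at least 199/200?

3

Prior odds = 1/11.
False-positive rate = 1 − 0.98 = 0.02; likelihood ratio of a positive = 0.9/0.02 = 45.
Target odds: 0.995 ÷ 0.005 = 199.
Require 45ⁿ ≥ 199 ÷ (1/11) = 2189.
45² = 2025 falls short of 2189 but 45³ = 91125 reaches it, so n = 3.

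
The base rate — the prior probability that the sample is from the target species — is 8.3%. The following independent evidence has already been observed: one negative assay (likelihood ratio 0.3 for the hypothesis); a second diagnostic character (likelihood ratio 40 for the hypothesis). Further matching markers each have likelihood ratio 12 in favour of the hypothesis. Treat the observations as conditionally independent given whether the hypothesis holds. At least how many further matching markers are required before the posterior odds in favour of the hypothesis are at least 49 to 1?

2

Prior odds = 0.083/0.917 = 83/917.
Combined Bayes factor of the evidence already in hand = 0.3 × 40 = 12.
Odds after that evidence = (83/917) × 12 = 996/917.
Target odds = 49.
Need 12ⁿ ≥ 49 ÷ (996/917) = 44933/996.
12¹ = 12 falls short of 44933/996 but 12² = 144 reaches it, so n = 2.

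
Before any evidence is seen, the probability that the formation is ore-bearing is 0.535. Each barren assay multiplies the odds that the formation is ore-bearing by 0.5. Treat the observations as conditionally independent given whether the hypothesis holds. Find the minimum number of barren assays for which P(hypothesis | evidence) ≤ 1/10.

Prior odds: 0.535 ÷ 0.465 = 107/93.
Likelihood ratio per barren assay = 0.5.
Target posterior odds = 0.1/0.9 = 1/9.
Need (107/93) × 0.5ⁿ ≤ 1/9, i.e. 0.5ⁿ ≤ 31/321.
0.5³ = 0.125 is still above 31/321 but 0.5⁴ = 0.0625 is at or below it, so n = 4.

4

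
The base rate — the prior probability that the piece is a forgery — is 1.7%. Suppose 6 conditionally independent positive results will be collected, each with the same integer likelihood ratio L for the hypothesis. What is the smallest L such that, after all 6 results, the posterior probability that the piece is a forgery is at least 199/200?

5

Prior odds = 0.017/0.983 = 17/983.
Target odds = 0.995/0.005 = 199.
Need L⁶ ≥ 199 ÷ (17/983) = 195617/17.
4⁶ = 4096 < 195617/17 ≤ 15625 = 5⁶, so L = 5.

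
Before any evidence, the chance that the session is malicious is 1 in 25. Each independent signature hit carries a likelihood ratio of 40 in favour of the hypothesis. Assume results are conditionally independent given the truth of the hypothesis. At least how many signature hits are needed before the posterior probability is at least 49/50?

Prior odds = 0.04/0.96 = 1/24.
Likelihood ratio per signature hit = 40.
Target odds: 0.98 ÷ 0.02 = 49.
Need (1/24) × 40ⁿ ≥ 49, i.e. 40ⁿ ≥ 1176.
40¹ = 40 falls short of 1176 but 40² = 1600 reaches it, so n = 2.

2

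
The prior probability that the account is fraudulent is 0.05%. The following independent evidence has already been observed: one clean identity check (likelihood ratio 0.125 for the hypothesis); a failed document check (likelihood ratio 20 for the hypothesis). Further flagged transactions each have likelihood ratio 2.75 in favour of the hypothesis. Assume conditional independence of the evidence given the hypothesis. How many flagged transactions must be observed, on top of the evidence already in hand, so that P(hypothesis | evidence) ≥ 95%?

Prior odds = 0.0005/0.9995 = 1/1999.
Combined Bayes factor of the evidence already in hand = 0.125 × 20 = 2.5.
Odds after that evidence = (1/1999) × 2.5 = 5/3998.
Target odds = 0.95/0.05 = 19.
Need 2.75ⁿ ≥ 19 ÷ (5/3998) = 15192.4.
2.75⁹ ≈8994.86 falls short of 15192.4 but 2.75¹⁰ ≈24735.9 reaches it, so n = 10.

10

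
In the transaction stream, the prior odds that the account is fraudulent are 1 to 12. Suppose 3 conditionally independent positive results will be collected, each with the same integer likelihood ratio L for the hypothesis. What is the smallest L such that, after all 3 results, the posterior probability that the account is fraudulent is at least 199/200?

14

Prior odds = 1/12.
Target odds = 0.995/0.005 = 199.
Need L³ ≥ 199 ÷ (1/12) = 2388.
13³ = 2197 < 2388 ≤ 2744 = 14³, so L = 14.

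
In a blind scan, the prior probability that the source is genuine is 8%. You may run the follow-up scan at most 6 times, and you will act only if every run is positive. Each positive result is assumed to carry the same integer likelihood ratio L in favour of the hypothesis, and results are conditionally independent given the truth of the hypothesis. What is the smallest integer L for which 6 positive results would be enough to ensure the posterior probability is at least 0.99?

Prior odds = 0.08/0.92 = 2/23.
Target odds = 0.99/0.01 = 99.
Need L⁶ ≥ 99 ÷ (2/23) = 1138.5.
3⁶ = 729 < 1138.5 ≤ 4096 = 4⁶, so L = 4.

4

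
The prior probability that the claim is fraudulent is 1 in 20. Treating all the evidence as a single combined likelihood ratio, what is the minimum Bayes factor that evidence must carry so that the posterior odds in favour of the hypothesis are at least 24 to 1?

456

Prior odds = 0.05/0.95 = 1/19.
Target odds = 24.
Required Bayes factor = 24 ÷ (1/19) = 456.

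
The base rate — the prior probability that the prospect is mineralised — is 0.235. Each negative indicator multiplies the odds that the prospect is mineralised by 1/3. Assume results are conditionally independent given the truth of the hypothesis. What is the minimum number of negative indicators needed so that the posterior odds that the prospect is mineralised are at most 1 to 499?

5

Prior odds: 0.235 ÷ 0.765 = 47/153.
Likelihood ratio per negative indicator = 1/3.
Target odds = 1/499.
Require (1/3)ⁿ ≤ 1/499 ÷ (47/153) = 153/23453.
(1/3)⁴ = 1/81 is still above 153/23453 but (1/3)⁵ = 1/243 is at or below it, so n = 5.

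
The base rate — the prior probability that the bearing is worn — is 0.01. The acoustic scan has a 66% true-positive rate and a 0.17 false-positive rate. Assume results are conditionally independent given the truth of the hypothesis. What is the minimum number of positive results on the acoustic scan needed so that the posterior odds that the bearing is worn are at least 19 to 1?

6

Prior odds = 0.01/0.99 = 1/99.
Likelihood ratio of a positive result = 0.66/0.17 = 66/17.
Target odds = 19.
Require (66/17)ⁿ ≥ 19 ÷ (1/99) = 1881.
(66/17)⁵ ≈882.013 falls short of 1881 but (66/17)⁶ ≈3424.29 reaches it, so n = 6.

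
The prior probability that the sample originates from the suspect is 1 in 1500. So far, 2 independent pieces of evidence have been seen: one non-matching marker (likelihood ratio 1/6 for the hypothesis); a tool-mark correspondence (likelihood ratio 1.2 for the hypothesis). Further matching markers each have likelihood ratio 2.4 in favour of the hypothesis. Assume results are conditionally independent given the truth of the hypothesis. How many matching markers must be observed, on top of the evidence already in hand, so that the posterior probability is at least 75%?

12

Prior odds = (1/1500)/(1499/1500) = 1/1499.
Combined Bayes factor of the evidence already in hand = (1/6) × 1.2 = 0.2.
Odds after that evidence = (1/1499) × 0.2 = 1/7495.
Target odds = 0.75/0.25 = 3.
Need 2.4ⁿ ≥ 3 ÷ (1/7495) = 22485.
2.4¹¹ ≈15216.8 falls short of 22485 but 2.4¹² ≈36520.3 reaches it, so n = 12.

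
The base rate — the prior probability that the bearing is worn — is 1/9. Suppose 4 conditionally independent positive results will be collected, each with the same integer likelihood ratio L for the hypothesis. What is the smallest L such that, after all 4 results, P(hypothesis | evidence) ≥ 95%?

Prior odds = (1/9)/(8/9) = 0.125.
Target odds = 0.95/0.05 = 19.
Need L⁴ ≥ 19 ÷ 0.125 = 152.
3⁴ = 81 < 152 ≤ 256 = 4⁴, so L = 4.

4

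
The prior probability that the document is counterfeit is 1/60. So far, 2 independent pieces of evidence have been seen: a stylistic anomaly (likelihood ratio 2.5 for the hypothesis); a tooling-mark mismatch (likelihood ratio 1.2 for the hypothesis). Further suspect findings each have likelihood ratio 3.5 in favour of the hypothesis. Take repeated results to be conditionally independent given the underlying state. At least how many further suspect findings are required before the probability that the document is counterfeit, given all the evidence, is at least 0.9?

5

Prior odds = (1/60)/(59/60) = 1/59.
Combined Bayes factor of the evidence already in hand = 2.5 × 1.2 = 3.
Odds after that evidence = (1/59) × 3 = 3/59.
Target odds = 0.9/0.1 = 9.
Need 3.5ⁿ ≥ 9 ÷ (3/59) = 177.
3.5⁴ = 150.0625 falls short of 177 but 3.5⁵ = 525.21875 reaches it, so n = 5.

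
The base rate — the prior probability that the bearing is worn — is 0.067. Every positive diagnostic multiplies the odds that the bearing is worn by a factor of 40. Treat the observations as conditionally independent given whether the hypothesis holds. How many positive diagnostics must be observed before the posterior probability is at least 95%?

2

Prior odds = 0.067/0.933 = 67/933.
Likelihood ratio per positive diagnostic = 40.
Target odds: 0.95 ÷ 0.05 = 19.
Require 40ⁿ ≥ 19 ÷ (67/933) = 17727/67.
40¹ = 40 falls short of 17727/67 but 40² = 1600 reaches it, so n = 2.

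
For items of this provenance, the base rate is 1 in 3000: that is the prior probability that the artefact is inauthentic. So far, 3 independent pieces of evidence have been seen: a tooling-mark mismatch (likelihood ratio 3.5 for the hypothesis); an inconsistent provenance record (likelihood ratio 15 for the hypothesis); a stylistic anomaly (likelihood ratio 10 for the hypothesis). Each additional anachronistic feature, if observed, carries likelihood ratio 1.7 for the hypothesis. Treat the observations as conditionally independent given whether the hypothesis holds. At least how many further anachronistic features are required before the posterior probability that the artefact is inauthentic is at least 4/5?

6

Prior odds = (1/3000)/(2999/3000) = 1/2999.
Combined Bayes factor of the evidence already in hand = 3.5 × 15 × 10 = 525.
Odds after that evidence = (1/2999) × 525 = 525/2999.
Target odds = 0.8/0.2 = 4.
Need 1.7ⁿ ≥ 4 ÷ (525/2999) = 11996/525.
1.7⁵ = 1419857/100000 falls short of 11996/525 but 1.7⁶ = 24137569/1000000 reaches it, so n = 6.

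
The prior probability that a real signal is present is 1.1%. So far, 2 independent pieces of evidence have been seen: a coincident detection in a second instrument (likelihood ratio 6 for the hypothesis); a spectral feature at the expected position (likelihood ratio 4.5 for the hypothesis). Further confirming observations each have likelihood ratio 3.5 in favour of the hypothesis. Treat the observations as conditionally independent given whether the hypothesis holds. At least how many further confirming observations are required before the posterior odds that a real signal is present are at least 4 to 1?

Prior odds = 0.011/0.989 = 11/989.
Combined Bayes factor of the evidence already in hand = 6 × 4.5 = 27.
Odds after that evidence = (11/989) × 27 = 297/989.
Target odds = 4.
Need 3.5ⁿ ≥ 4 ÷ (297/989) = 3956/297.
3.5² = 12.25 falls short of 3956/297 but 3.5³ = 42.875 reaches it, so n = 3.

3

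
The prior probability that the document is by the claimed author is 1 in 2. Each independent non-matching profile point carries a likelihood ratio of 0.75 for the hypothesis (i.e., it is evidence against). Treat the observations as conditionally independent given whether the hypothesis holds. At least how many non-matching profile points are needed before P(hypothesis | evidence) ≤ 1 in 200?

19

Prior odds = 0.5/0.5 = 1.
Likelihood ratio per non-matching profile point = 0.75.
Target odds: 0.005 ÷ 0.995 = 1/199.
Require 0.75ⁿ ≤ 1/199 ÷ 1 = 1/199.
0.75¹⁸ ≈0.00563771 is still above 1/199 but 0.75¹⁹ ≈0.00422828 is at or below it, so n = 19.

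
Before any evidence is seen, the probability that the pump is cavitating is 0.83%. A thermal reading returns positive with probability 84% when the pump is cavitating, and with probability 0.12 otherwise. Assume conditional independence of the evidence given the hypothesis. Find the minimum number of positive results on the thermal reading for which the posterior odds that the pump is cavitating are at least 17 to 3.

Prior odds = 0.0083/0.9917 = 83/9917.
Likelihood ratio of a positive result = 0.84/0.12 = 7.
Target odds = 17/3.
Need (83/9917) × 7ⁿ ≥ 17/3, i.e. 7ⁿ ≥ 168589/249.
7³ = 343 falls short of 168589/249 but 7⁴ = 2401 reaches it, so n = 4.

4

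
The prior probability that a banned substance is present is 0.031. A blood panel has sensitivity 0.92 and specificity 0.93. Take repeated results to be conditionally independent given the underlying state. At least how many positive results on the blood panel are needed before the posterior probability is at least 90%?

3

Prior odds: 0.031 ÷ 0.969 = 31/969.
False-positive rate = 1 − 0.93 = 0.07; likelihood ratio of a positive = 0.92/0.07 = 92/7.
Target posterior odds = 0.9/0.1 = 9.
Need (31/969) × (92/7)ⁿ ≥ 9, i.e. (92/7)ⁿ ≥ 8721/31.
(92/7)² = 8464/49 falls short of 8721/31 but (92/7)³ = 778688/343 reaches it, so n = 3.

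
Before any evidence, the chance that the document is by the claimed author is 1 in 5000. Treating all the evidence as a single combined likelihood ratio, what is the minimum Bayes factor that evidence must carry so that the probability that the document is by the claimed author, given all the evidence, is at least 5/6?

24995

Prior odds = 0.0002/0.9998 = 1/4999.
Target odds = (5/6)/(1/6) = 5.
Required Bayes factor = 5 ÷ (1/4999) = 24995.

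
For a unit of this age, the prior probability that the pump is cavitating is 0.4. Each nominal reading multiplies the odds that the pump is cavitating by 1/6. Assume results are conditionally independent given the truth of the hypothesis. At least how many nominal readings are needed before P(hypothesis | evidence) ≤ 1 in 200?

3

Prior odds = 0.4/0.6 = 2/3.
Likelihood ratio per nominal reading = 1/6.
Target odds: 0.005 ÷ 0.995 = 1/199.
Need (2/3) × (1/6)ⁿ ≤ 1/199, i.e. (1/6)ⁿ ≤ 3/398.
(1/6)² = 1/36 is still above 3/398 but (1/6)³ = 1/216 is at or below it, so n = 3.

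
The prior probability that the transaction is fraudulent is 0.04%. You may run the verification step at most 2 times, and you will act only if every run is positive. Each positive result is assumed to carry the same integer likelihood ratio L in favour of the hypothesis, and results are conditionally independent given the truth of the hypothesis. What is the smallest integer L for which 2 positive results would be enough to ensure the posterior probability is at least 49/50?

350

Prior odds = 0.0004/0.9996 = 1/2499.
Target odds = 0.98/0.02 = 49.
Need L² ≥ 49 ÷ (1/2499) = 122451.
349² = 121801 < 122451 ≤ 122500 = 350², so L = 350.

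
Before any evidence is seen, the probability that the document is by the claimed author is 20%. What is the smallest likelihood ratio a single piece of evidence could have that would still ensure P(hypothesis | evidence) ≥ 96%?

96

Prior odds = 0.2/0.8 = 0.25.
Target odds = 0.96/0.04 = 24.
Required Bayes factor = 24 ÷ 0.25 = 96.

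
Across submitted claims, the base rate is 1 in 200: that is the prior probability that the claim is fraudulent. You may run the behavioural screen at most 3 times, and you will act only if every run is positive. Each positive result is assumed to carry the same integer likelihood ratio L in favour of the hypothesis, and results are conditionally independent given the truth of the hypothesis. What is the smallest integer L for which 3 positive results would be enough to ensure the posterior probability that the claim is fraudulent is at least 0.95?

16

Prior odds = 0.005/0.995 = 1/199.
Target odds = 0.95/0.05 = 19.
Need L³ ≥ 19 ÷ (1/199) = 3781.
15³ = 3375 < 3781 ≤ 4096 = 16³, so L = 16.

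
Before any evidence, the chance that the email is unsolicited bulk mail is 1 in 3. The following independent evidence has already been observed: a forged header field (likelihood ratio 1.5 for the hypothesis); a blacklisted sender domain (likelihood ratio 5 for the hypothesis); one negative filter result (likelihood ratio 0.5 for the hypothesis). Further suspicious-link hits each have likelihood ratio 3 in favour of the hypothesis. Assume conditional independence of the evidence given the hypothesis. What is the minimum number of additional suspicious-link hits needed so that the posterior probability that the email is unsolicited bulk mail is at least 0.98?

Prior odds = (1/3)/(2/3) = 0.5.
Combined Bayes factor of the evidence already in hand = 1.5 × 5 × 0.5 = 3.75.
Odds after that evidence = 0.5 × 3.75 = 1.875.
Target odds = 0.98/0.02 = 49.
Need 3ⁿ ≥ 49 ÷ 1.875 = 392/15.
3² = 9 falls short of 392/15 but 3³ = 27 reaches it, so n = 3.

3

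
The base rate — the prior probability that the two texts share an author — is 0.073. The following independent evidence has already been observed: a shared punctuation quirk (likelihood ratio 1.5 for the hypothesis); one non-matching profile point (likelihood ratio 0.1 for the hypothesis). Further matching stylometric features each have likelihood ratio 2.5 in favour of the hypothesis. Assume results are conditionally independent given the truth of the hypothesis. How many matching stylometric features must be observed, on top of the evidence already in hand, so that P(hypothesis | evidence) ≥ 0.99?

10

Prior odds = 0.073/0.927 = 73/927.
Combined Bayes factor of the evidence already in hand = 1.5 × 0.1 = 0.15.
Odds after that evidence = (73/927) × 0.15 = 73/6180.
Target odds = 0.99/0.01 = 99.
Need 2.5ⁿ ≥ 99 ÷ (73/6180) = 611820/73.
2.5⁹ = 1953125/512 falls short of 611820/73 but 2.5¹⁰ = 9765625/1024 reaches it, so n = 10.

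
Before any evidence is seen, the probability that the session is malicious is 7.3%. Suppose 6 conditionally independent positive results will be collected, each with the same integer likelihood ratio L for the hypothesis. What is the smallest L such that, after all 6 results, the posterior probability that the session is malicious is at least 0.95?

Prior odds = 0.073/0.927 = 73/927.
Target odds = 0.95/0.05 = 19.
Need L⁶ ≥ 19 ÷ (73/927) = 17613/73.
2⁶ = 64 < 17613/73 ≤ 729 = 3⁶, so L = 3.

3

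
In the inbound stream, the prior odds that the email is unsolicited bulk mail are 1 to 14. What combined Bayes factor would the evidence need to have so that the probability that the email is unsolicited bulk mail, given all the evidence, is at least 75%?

Prior odds = 1/14.
Target odds = 0.75/0.25 = 3.
Required Bayes factor = 3 ÷ (1/14) = 42.

42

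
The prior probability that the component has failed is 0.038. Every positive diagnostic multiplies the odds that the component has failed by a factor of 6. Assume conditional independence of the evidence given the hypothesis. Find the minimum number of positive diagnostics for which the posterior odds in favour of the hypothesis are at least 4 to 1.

Prior odds: 0.038 ÷ 0.962 = 19/481.
Likelihood ratio per positive diagnostic = 6.
Target odds = 4.
Need (19/481) × 6ⁿ ≥ 4, i.e. 6ⁿ ≥ 1924/19.
6² = 36 falls short of 1924/19 but 6³ = 216 reaches it, so n = 3.

3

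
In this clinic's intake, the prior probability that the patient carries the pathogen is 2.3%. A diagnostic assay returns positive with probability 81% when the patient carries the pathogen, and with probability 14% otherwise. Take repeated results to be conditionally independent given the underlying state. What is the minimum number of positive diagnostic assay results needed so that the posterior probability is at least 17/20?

Prior odds = 0.023/0.977 = 23/977.
Likelihood ratio of a positive result = 0.81/0.14 = 81/14.
Target odds: 0.85 ÷ 0.15 = 17/3.
Need (23/977) × (81/14)ⁿ ≥ 17/3, i.e. (81/14)ⁿ ≥ 16609/69.
(81/14)³ = 531441/2744 falls short of 16609/69 but (81/14)⁴ = 43046721/38416 reaches it, so n = 4.

4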